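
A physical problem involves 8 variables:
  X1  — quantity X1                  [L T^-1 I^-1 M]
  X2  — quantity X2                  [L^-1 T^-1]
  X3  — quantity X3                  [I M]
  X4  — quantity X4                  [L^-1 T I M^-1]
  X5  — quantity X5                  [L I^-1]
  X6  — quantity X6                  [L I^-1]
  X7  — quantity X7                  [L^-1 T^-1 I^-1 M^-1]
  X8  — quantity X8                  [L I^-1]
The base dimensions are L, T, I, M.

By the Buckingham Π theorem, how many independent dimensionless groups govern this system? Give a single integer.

Dimensional matrix (L×T×I×M by X1×X2×X3×X4×X5×X6×X7×X8):
  L: [ 1 -1  0 -1  1  1 -1  1]
  T: [-1 -1  0  1  0  0 -1  0]
  I: [-1  0  1  1 -1 -1 -1 -1]
  M: [ 1  0  1 -1  0  0 -1  0]
RREF → pivots at {X1,X2,X3} ⇒ r = 3
n=8, r=3 ⇒ 5 dimensionless groups

5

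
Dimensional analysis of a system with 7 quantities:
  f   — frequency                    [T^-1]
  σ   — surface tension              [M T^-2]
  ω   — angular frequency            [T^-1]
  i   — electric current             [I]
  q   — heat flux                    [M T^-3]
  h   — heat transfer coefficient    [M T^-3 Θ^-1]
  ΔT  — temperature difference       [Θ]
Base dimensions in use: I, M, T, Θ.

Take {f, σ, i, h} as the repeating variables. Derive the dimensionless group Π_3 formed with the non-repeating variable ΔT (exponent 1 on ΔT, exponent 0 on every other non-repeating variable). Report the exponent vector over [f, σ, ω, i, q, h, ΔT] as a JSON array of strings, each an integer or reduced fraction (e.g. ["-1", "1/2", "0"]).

["-1", "-1", "0", "0", "0", "1", "1"]

Exponent matrix [I,M,T,Θ] × [f,σ,ω,i,q,h,ΔT]:
  I: [ 0  0  0  1  0  0  0]
  M: [ 0  1  0  0  1  1  0]
  T: [-1 -2 -1  0 -3 -3  0]
  Θ: [ 0  0  0  0  0 -1  1]
Echelon form has 4 nonzero rows (pivots: f,σ,i,h)
Pivot set = {f,σ,i,h}, free = {ω,q,ΔT}
RREF:
  r0: [   1    0    1    0    1    0    1]
  r1: [   0    1    0    0    1    0    1]
  r2: [   0    0    0    1    0    0    0]
  r3: [   0    0    0    0    0    1   -1]
Fix exponent of ΔT at 1, ω at 0, q at 0; solve each RREF row for its pivot's exponent:
  r0: exp(f) + (1)·1 = 0 ⇒ exp(f) = -1
  r1: exp(σ) + (1)·1 = 0 ⇒ exp(σ) = -1
  r2: exp(i) + (0)·1 = 0 ⇒ exp(i) = 0
  r3: exp(h) + (-1)·1 = 0 ⇒ exp(h) = 1
Π_3 = f^-1 · σ^-1 · h · ΔT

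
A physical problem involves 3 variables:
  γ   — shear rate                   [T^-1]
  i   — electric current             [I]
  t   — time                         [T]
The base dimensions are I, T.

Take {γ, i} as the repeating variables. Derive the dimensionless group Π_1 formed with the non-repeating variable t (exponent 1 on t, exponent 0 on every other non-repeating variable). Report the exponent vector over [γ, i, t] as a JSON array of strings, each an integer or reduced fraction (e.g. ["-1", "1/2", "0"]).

Exponent matrix [I,T] × [γ,i,t]:
  I: [ 0  1  0]
  T: [-1  0  1]
RREF → pivots at {γ,i} ⇒ r = 2
Repeat: γ,i; free: t
RREF:
  r0: [   1    0   -1]
  r1: [   0    1    0]
Fix exponent of t at 1; solve each RREF row for its pivot's exponent:
  r0: exp(γ) + (-1)·1 = 0 ⇒ exp(γ) = 1
  r1: exp(i) + (0)·1 = 0 ⇒ exp(i) = 0
Π_1 = γ · t

["1", "0", "1"]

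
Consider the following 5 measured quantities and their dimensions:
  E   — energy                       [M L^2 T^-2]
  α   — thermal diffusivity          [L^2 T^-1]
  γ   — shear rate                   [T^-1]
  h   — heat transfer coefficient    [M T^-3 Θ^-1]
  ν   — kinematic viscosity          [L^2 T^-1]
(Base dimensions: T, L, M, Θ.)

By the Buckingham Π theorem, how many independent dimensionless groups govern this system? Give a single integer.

Write exponents as rows T,L,M,Θ / cols E,α,γ,h,ν:
  T: [-2 -1 -1 -3 -1]
  L: [ 2  2  0  0  2]
  M: [ 1  0  0  1  0]
  Θ: [ 0  0  0 -1  0]
RREF → pivots at {E,α,γ,h} ⇒ r = 4
5 vars − rank 4 = 1 Π group

1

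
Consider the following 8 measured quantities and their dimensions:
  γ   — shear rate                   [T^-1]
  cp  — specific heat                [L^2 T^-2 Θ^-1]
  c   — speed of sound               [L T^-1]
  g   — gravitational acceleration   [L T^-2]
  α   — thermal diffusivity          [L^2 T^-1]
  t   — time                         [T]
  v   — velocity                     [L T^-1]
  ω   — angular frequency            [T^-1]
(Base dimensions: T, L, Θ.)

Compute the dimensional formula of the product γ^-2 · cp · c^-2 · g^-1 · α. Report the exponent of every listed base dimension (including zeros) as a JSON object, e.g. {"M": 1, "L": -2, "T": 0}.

Exponent matrix [T,L,Θ] × [γ,cp,c,g,α,t,v,ω]:
  T: [-1 -2 -1 -2 -1  1 -1 -1]
  L: [ 0  2  1  1  2  0  1  0]
  Θ: [ 0 -1  0  0  0  0  0  0]
  [T]: (-2)·-1+(1)·-2+(-2)·-1+(-1)·-2+(1)·-1 = 3
  [L]: (-2)·0+(1)·2+(-2)·1+(-1)·1+(1)·2 = 1
  [Θ]: (-2)·0+(1)·-1+(-2)·0+(-1)·0+(1)·0 = -1
⇒ T^3 L Θ^-1

{"T": 3, "L": 1, "Θ": -1}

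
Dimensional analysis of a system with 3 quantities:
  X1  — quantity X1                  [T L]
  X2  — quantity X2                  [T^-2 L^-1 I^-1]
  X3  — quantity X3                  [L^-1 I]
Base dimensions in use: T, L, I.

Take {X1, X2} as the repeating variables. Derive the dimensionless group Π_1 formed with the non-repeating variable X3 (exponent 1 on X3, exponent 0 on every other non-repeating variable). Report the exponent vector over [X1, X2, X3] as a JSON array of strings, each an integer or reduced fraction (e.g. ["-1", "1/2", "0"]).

["2", "1", "1"]

Dimensional matrix (T×L×I by X1×X2×X3):
  T: [ 1 -2  0]
  L: [ 1 -1 -1]
  I: [ 0 -1  1]
Row reduction gives pivot columns X1,X2; rank = 2
Pivot set = {X1,X2}, free = {X3}
RREF:
  r0: [   1    0   -2]
  r1: [   0    1   -1]
  r2: [   0    0    0]
Fix exponent of X3 at 1; solve each RREF row for its pivot's exponent:
  r0: exp(X1) + (-2)·1 = 0 ⇒ exp(X1) = 2
  r1: exp(X2) + (-1)·1 = 0 ⇒ exp(X2) = 1
Π_1 = X1^2 · X2 · X3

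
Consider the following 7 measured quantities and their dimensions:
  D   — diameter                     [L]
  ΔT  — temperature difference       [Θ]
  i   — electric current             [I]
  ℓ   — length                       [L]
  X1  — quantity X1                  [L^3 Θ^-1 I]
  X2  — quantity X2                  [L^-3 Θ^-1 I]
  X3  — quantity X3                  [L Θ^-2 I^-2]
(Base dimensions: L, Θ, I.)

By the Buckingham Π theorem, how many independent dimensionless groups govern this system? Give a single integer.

4

Dimensional matrix (L×Θ×I by D×ΔT×i×ℓ×X1×X2×X3):
  L: [ 1  0  0  1  3 -3  1]
  Θ: [ 0  1  0  0 -1 -1 -2]
  I: [ 0  0  1  0  1  1 -2]
Echelon form has 3 nonzero rows (pivots: D,ΔT,i)
n=7, r=3 ⇒ 4 dimensionless groups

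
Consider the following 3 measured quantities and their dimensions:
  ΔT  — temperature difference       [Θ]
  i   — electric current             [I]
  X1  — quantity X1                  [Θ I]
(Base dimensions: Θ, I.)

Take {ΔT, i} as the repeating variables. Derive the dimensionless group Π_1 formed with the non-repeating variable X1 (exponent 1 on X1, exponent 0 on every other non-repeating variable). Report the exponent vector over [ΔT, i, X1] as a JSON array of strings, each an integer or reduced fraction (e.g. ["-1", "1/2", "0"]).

["-1", "-1", "1"]

Exponent matrix [Θ,I] × [ΔT,i,X1]:
  Θ: [ 1  0  1]
  I: [ 0  1  1]
Row reduction gives pivot columns ΔT,i; rank = 2
Pivot set = {ΔT,i}, free = {X1}
RREF:
  r0: [   1    0    1]
  r1: [   0    1    1]
Fix exponent of X1 at 1; solve each RREF row for its pivot's exponent:
  r0: exp(ΔT) + (1)·1 = 0 ⇒ exp(ΔT) = -1
  r1: exp(i) + (1)·1 = 0 ⇒ exp(i) = -1
Π_1 = ΔT^-1 · i^-1 · X1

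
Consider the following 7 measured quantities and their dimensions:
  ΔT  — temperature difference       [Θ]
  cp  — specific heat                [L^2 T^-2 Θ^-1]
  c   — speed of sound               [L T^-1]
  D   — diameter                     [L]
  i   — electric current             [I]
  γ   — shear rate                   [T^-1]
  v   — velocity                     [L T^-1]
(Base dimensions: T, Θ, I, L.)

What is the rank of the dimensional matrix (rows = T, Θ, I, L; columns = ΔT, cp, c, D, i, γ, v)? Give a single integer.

Write exponents as rows T,Θ,I,L / cols ΔT,cp,c,D,i,γ,v:
  T: [ 0 -2 -1  0  0 -1 -1]
  Θ: [ 1 -1  0  0  0  0  0]
  I: [ 0  0  0  0  1  0  0]
  L: [ 0  2  1  1  0  0  1]
RREF → pivots at {ΔT,cp,D,i} ⇒ r = 4

4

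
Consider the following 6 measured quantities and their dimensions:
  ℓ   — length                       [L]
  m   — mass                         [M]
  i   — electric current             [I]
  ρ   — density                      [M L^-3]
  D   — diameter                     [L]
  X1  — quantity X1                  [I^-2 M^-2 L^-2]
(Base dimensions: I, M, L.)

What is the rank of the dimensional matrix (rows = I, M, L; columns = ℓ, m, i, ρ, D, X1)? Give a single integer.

3

Exponent matrix [I,M,L] × [ℓ,m,i,ρ,D,X1]:
  I: [ 0  0  1  0  0 -2]
  M: [ 0  1  0  1  0 -2]
  L: [ 1  0  0 -3  1 -2]
Echelon form has 3 nonzero rows (pivots: ℓ,m,i)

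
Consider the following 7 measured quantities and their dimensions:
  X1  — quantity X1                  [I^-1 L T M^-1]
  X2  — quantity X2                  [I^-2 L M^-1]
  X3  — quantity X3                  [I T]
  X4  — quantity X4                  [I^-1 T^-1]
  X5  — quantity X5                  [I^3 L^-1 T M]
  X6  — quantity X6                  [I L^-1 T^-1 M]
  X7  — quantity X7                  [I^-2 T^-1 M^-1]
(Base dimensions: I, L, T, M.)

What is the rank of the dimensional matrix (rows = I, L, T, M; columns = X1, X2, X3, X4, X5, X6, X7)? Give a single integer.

Write exponents as rows I,L,T,M / cols X1,X2,X3,X4,X5,X6,X7:
  I: [-1 -2  1 -1  3  1 -2]
  L: [ 1  1  0  0 -1 -1  0]
  T: [ 1  0  1 -1  1 -1 -1]
  M: [-1 -1  0  0  1  1 -1]
RREF → pivots at {X1,X2,X7} ⇒ r = 3

3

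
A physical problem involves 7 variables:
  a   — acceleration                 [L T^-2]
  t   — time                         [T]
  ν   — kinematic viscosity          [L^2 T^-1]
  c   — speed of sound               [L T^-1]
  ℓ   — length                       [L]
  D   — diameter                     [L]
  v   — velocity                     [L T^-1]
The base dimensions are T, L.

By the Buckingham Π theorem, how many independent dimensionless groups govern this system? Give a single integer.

5

Dimensional matrix (T×L by a×t×ν×c×ℓ×D×v):
  T: [-2  1 -1 -1  0  0 -1]
  L: [ 1  0  2  1  1  1  1]
RREF → pivots at {a,t} ⇒ r = 2
7 vars − rank 2 = 5 Π groups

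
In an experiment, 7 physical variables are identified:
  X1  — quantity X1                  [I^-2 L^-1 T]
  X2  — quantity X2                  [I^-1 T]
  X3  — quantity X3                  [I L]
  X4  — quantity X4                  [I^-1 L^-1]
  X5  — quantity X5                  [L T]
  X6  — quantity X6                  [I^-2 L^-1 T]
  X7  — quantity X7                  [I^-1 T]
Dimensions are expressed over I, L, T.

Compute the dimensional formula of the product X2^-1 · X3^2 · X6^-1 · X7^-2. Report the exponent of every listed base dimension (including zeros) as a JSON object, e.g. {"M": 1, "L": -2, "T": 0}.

{"I": 7, "L": 3, "T": -4}

Dimensional matrix (I×L×T by X1×X2×X3×X4×X5×X6×X7):
  I: [-2 -1  1 -1  0 -2 -1]
  L: [-1  0  1 -1  1 -1  0]
  T: [ 1  1  0  0  1  1  1]
  [I]: (-1)·-1+(2)·1+(-1)·-2+(-2)·-1 = 7
  [L]: (-1)·0+(2)·1+(-1)·-1+(-2)·0 = 3
  [T]: (-1)·1+(2)·0+(-1)·1+(-2)·1 = -4
⇒ I^7 L^3 T^-4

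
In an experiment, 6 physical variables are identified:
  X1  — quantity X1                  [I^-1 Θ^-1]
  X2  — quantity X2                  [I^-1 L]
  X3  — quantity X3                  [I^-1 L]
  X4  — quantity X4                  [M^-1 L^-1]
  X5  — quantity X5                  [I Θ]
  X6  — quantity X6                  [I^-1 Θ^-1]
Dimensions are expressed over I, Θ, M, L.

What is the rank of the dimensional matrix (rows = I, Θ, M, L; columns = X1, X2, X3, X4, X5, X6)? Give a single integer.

Exponent matrix [I,Θ,M,L] × [X1,X2,X3,X4,X5,X6]:
  I: [-1 -1 -1  0  1 -1]
  Θ: [-1  0  0  0  1 -1]
  M: [ 0  0  0 -1  0  0]
  L: [ 0  1  1 -1  0  0]
Echelon form has 3 nonzero rows (pivots: X1,X2,X4)

3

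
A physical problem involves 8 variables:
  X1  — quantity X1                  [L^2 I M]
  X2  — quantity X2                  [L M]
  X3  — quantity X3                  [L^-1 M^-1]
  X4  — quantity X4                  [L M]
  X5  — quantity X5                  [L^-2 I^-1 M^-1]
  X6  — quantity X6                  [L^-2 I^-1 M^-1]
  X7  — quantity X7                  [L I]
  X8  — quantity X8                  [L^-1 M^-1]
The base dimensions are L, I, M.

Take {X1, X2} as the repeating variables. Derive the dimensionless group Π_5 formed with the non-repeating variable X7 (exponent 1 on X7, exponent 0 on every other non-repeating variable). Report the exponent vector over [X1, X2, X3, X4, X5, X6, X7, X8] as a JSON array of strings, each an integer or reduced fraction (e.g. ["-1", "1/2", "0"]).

Dimensional matrix (L×I×M by X1×X2×X3×X4×X5×X6×X7×X8):
  L: [ 2  1 -1  1 -2 -2  1 -1]
  I: [ 1  0  0  0 -1 -1  1  0]
  M: [ 1  1 -1  1 -1 -1  0 -1]
Echelon form has 2 nonzero rows (pivots: X1,X2)
Pivot set = {X1,X2}, free = {X3,X4,X5,X6,X7,X8}
RREF:
  r0: [   1    0    0    0   -1   -1    1    0]
  r1: [   0    1   -1    1    0    0   -1   -1]
  r2: [   0    0    0    0    0    0    0    0]
Fix exponent of X7 at 1, X3 at 0, X4 at 0, X5 at 0, X6 at 0, X8 at 0; solve each RREF row for its pivot's exponent:
  r0: exp(X1) + (1)·1 = 0 ⇒ exp(X1) = -1
  r1: exp(X2) + (-1)·1 = 0 ⇒ exp(X2) = 1
Π_5 = X1^-1 · X2 · X7

["-1", "1", "0", "0", "0", "0", "1", "0"]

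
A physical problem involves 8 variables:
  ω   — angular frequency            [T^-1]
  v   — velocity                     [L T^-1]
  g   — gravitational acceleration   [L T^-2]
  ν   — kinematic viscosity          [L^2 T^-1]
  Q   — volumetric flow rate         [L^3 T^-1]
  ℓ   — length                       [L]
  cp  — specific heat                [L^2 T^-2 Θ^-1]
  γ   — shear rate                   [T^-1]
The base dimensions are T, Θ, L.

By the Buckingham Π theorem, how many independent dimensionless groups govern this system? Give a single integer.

5

Exponent matrix [T,Θ,L] × [ω,v,g,ν,Q,ℓ,cp,γ]:
  T: [-1 -1 -2 -1 -1  0 -2 -1]
  Θ: [ 0  0  0  0  0  0 -1  0]
  L: [ 0  1  1  2  3  1  2  0]
RREF → pivots at {ω,v,cp} ⇒ r = 3
n=8, r=3 ⇒ 5 dimensionless groups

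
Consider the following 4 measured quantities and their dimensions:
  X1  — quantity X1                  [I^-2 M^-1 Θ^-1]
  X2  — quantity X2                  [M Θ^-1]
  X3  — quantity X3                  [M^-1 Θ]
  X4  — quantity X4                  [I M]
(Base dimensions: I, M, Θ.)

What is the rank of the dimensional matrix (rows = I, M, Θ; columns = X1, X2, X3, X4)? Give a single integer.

2

Dimensional matrix (I×M×Θ by X1×X2×X3×X4):
  I: [-2  0  0  1]
  M: [-1  1 -1  1]
  Θ: [-1 -1  1  0]
RREF → pivots at {X1,X2} ⇒ r = 2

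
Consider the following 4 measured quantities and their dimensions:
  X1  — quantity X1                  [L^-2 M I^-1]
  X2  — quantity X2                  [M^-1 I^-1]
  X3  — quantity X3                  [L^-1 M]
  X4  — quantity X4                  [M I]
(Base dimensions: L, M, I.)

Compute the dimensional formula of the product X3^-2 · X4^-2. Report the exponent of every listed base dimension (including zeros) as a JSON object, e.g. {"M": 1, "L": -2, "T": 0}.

{"L": 2, "M": -4, "I": -2}

Exponent matrix [L,M,I] × [X1,X2,X3,X4]:
  L: [-2  0 -1  0]
  M: [ 1 -1  1  1]
  I: [-1 -1  0  1]
  [L]: (-2)·-1+(-2)·0 = 2
  [M]: (-2)·1+(-2)·1 = -4
  [I]: (-2)·0+(-2)·1 = -2
⇒ L^2 M^-4 I^-2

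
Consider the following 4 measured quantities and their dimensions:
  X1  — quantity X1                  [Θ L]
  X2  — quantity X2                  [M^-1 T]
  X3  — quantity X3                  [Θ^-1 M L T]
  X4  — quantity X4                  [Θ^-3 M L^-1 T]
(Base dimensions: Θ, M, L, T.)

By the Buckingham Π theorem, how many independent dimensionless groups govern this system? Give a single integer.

1

Dimensional matrix (Θ×M×L×T by X1×X2×X3×X4):
  Θ: [ 1  0 -1 -3]
  M: [ 0 -1  1  1]
  L: [ 1  0  1 -1]
  T: [ 0  1  1  1]
RREF → pivots at {X1,X2,X3} ⇒ r = 3
4 vars − rank 3 = 1 Π group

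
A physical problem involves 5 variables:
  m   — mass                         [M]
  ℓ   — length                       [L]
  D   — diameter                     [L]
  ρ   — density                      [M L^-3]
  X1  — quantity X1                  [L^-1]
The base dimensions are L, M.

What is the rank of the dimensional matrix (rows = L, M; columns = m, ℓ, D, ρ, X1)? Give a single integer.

2

Exponent matrix [L,M] × [m,ℓ,D,ρ,X1]:
  L: [ 0  1  1 -3 -1]
  M: [ 1  0  0  1  0]
Echelon form has 2 nonzero rows (pivots: m,ℓ)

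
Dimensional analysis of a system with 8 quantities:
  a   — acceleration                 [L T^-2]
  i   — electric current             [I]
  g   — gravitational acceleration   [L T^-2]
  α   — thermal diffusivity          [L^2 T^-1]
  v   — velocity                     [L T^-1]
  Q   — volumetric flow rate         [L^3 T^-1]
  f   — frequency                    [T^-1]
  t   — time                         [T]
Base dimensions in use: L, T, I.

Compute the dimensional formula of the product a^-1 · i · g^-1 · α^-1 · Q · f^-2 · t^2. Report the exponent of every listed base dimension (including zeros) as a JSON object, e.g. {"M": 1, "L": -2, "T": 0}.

Write exponents as rows L,T,I / cols a,i,g,α,v,Q,f,t:
  L: [ 1  0  1  2  1  3  0  0]
  T: [-2  0 -2 -1 -1 -1 -1  1]
  I: [ 0  1  0  0  0  0  0  0]
  [L]: (-1)·1+(1)·0+(-1)·1+(-1)·2+(1)·3+(-2)·0+(2)·0 = -1
  [T]: (-1)·-2+(1)·0+(-1)·-2+(-1)·-1+(1)·-1+(-2)·-1+(2)·1 = 8
  [I]: (-1)·0+(1)·1+(-1)·0+(-1)·0+(1)·0+(-2)·0+(2)·0 = 1
⇒ L^-1 T^8 I

{"L": -1, "T": 8, "I": 1}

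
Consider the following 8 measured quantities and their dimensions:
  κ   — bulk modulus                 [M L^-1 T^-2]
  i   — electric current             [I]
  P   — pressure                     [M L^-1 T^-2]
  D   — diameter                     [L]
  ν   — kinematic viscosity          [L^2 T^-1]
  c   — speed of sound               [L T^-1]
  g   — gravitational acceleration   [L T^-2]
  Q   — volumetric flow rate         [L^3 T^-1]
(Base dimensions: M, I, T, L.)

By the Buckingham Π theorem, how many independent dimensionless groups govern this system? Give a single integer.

4

Dimensional matrix (M×I×T×L by κ×i×P×D×ν×c×g×Q):
  M: [ 1  0  1  0  0  0  0  0]
  I: [ 0  1  0  0  0  0  0  0]
  T: [-2  0 -2  0 -1 -1 -2 -1]
  L: [-1  0 -1  1  2  1  1  3]
Row reduction gives pivot columns κ,i,D,ν; rank = 4
n=8, r=4 ⇒ 4 dimensionless groups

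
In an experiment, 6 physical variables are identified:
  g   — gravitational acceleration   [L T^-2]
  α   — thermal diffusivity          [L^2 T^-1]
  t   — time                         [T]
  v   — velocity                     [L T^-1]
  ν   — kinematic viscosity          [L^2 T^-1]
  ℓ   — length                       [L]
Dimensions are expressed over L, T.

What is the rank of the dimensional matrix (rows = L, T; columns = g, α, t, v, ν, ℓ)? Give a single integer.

2

Write exponents as rows L,T / cols g,α,t,v,ν,ℓ:
  L: [ 1  2  0  1  2  1]
  T: [-2 -1  1 -1 -1  0]
Echelon form has 2 nonzero rows (pivots: g,α)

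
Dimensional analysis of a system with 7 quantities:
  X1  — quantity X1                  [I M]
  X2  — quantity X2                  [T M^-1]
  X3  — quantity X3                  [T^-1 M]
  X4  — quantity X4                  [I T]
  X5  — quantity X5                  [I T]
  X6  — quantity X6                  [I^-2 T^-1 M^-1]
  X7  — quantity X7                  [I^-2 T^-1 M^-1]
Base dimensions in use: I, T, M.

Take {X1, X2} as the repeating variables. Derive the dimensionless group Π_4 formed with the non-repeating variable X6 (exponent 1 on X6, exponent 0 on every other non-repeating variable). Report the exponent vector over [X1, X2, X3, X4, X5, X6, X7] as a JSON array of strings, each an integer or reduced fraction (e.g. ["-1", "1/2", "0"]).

["2", "1", "0", "0", "0", "1", "0"]

Write exponents as rows I,T,M / cols X1,X2,X3,X4,X5,X6,X7:
  I: [ 1  0  0  1  1 -2 -2]
  T: [ 0  1 -1  1  1 -1 -1]
  M: [ 1 -1  1  0  0 -1 -1]
Echelon form has 2 nonzero rows (pivots: X1,X2)
Repeat: X1,X2; free: X3,X4,X5,X6,X7
RREF:
  r0: [   1    0    0    1    1   -2   -2]
  r1: [   0    1   -1    1    1   -1   -1]
  r2: [   0    0    0    0    0    0    0]
Fix exponent of X6 at 1, X3 at 0, X4 at 0, X5 at 0, X7 at 0; solve each RREF row for its pivot's exponent:
  r0: exp(X1) + (-2)·1 = 0 ⇒ exp(X1) = 2
  r1: exp(X2) + (-1)·1 = 0 ⇒ exp(X2) = 1
Π_4 = X1^2 · X2 · X6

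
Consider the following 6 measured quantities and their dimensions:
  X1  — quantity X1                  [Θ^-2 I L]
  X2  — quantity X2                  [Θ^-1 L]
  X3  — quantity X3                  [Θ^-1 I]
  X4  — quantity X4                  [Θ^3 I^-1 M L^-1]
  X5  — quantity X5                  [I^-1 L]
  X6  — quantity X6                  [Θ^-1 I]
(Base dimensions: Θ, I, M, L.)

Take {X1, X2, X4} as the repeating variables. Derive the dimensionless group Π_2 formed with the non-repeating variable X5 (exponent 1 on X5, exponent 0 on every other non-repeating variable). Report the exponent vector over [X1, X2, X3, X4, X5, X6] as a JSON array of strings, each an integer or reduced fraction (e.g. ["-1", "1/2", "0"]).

["1", "-2", "0", "0", "1", "0"]

Write exponents as rows Θ,I,M,L / cols X1,X2,X3,X4,X5,X6:
  Θ: [-2 -1 -1  3  0 -1]
  I: [ 1  0  1 -1 -1  1]
  M: [ 0  0  0  1  0  0]
  L: [ 1  1  0 -1  1  0]
RREF → pivots at {X1,X2,X4} ⇒ r = 3
Pivot set = {X1,X2,X4}, free = {X3,X5,X6}
RREF:
  r0: [   1    0    1    0   -1    1]
  r1: [   0    1   -1    0    2   -1]
  r2: [   0    0    0    1    0    0]
  r3: [   0    0    0    0    0    0]
Fix exponent of X5 at 1, X3 at 0, X6 at 0; solve each RREF row for its pivot's exponent:
  r0: exp(X1) + (-1)·1 = 0 ⇒ exp(X1) = 1
  r1: exp(X2) + (2)·1 = 0 ⇒ exp(X2) = -2
  r2: exp(X4) + (0)·1 = 0 ⇒ exp(X4) = 0
Π_2 = X1 · X2^-2 · X5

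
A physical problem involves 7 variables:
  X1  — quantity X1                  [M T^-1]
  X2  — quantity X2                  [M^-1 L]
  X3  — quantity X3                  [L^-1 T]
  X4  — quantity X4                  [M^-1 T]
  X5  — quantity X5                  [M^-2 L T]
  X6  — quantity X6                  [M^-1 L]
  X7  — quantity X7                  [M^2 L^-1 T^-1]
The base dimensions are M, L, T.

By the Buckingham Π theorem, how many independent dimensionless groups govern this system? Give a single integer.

5

Exponent matrix [M,L,T] × [X1,X2,X3,X4,X5,X6,X7]:
  M: [ 1 -1  0 -1 -2 -1  2]
  L: [ 0  1 -1  0  1  1 -1]
  T: [-1  0  1  1  1  0 -1]
Row reduction gives pivot columns X1,X2; rank = 2
7 vars − rank 2 = 5 Π groups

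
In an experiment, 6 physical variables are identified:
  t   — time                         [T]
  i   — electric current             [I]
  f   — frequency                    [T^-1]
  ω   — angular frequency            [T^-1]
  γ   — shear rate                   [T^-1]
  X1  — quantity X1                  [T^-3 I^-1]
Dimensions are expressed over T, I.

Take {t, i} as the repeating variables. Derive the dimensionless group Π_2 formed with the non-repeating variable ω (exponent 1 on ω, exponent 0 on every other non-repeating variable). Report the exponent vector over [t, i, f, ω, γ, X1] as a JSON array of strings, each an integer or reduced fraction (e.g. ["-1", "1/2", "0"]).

["1", "0", "0", "1", "0", "0"]

Write exponents as rows T,I / cols t,i,f,ω,γ,X1:
  T: [ 1  0 -1 -1 -1 -3]
  I: [ 0  1  0  0  0 -1]
Echelon form has 2 nonzero rows (pivots: t,i)
Repeat: t,i; free: f,ω,γ,X1
RREF:
  r0: [   1    0   -1   -1   -1   -3]
  r1: [   0    1    0    0    0   -1]
Fix exponent of ω at 1, f at 0, γ at 0, X1 at 0; solve each RREF row for its pivot's exponent:
  r0: exp(t) + (-1)·1 = 0 ⇒ exp(t) = 1
  r1: exp(i) + (0)·1 = 0 ⇒ exp(i) = 0
Π_2 = t · ω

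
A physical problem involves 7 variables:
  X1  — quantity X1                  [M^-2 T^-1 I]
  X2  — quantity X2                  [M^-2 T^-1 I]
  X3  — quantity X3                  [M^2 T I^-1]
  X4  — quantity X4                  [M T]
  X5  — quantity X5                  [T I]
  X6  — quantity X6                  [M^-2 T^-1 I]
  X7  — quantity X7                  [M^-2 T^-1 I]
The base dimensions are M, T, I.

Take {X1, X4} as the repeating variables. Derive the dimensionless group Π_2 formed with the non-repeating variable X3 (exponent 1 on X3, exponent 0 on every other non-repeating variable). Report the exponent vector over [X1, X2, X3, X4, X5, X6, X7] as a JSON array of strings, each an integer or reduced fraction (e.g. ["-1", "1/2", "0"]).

Exponent matrix [M,T,I] × [X1,X2,X3,X4,X5,X6,X7]:
  M: [-2 -2  2  1  0 -2 -2]
  T: [-1 -1  1  1  1 -1 -1]
  I: [ 1  1 -1  0  1  1  1]
RREF → pivots at {X1,X4} ⇒ r = 2
Repeat: X1,X4; free: X2,X3,X5,X6,X7
RREF:
  r0: [   1    1   -1    0    1    1    1]
  r1: [   0    0    0    1    2    0    0]
  r2: [   0    0    0    0    0    0    0]
Fix exponent of X3 at 1, X2 at 0, X5 at 0, X6 at 0, X7 at 0; solve each RREF row for its pivot's exponent:
  r0: exp(X1) + (-1)·1 = 0 ⇒ exp(X1) = 1
  r1: exp(X4) + (0)·1 = 0 ⇒ exp(X4) = 0
Π_2 = X1 · X3

["1", "0", "1", "0", "0", "0", "0"]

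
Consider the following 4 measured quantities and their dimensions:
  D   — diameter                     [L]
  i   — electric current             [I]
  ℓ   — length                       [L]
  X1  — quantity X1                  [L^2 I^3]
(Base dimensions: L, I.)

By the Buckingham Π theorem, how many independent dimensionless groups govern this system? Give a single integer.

2

Dimensional matrix (L×I by D×i×ℓ×X1):
  L: [ 1  0  1  2]
  I: [ 0  1  0  3]
Echelon form has 2 nonzero rows (pivots: D,i)
n=4, r=2 ⇒ 2 dimensionless groups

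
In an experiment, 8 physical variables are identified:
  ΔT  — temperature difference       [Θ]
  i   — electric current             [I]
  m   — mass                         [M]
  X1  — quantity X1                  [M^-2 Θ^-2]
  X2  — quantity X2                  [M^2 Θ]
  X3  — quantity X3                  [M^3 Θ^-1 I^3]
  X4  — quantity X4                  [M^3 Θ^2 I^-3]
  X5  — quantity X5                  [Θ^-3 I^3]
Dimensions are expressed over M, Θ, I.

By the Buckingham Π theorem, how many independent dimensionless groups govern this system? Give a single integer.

Exponent matrix [M,Θ,I] × [ΔT,i,m,X1,X2,X3,X4,X5]:
  M: [ 0  0  1 -2  2  3  3  0]
  Θ: [ 1  0  0 -2  1 -1  2 -3]
  I: [ 0  1  0  0  0  3 -3  3]
Row reduction gives pivot columns ΔT,i,m; rank = 3
Π count = n − r = 8 − 3 = 5

5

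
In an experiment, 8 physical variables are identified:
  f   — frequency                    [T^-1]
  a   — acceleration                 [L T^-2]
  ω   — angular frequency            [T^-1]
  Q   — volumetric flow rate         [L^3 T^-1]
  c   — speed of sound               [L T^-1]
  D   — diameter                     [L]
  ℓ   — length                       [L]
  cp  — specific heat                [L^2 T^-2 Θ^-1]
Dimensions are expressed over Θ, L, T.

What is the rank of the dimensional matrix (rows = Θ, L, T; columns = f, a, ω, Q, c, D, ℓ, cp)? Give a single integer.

3

Dimensional matrix (Θ×L×T by f×a×ω×Q×c×D×ℓ×cp):
  Θ: [ 0  0  0  0  0  0  0 -1]
  L: [ 0  1  0  3  1  1  1  2]
  T: [-1 -2 -1 -1 -1  0  0 -2]
RREF → pivots at {f,a,cp} ⇒ r = 3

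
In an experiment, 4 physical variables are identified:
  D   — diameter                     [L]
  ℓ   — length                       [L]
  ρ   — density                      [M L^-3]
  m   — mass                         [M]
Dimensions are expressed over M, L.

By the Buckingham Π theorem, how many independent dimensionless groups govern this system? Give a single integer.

2

Dimensional matrix (M×L by D×ℓ×ρ×m):
  M: [ 0  0  1  1]
  L: [ 1  1 -3  0]
Row reduction gives pivot columns D,ρ; rank = 2
Π count = n − r = 4 − 2 = 2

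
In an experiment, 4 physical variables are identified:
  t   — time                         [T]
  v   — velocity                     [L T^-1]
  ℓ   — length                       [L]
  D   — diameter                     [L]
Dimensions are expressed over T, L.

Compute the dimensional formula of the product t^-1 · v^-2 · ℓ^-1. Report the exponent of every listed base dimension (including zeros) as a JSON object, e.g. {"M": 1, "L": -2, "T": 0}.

Dimensional matrix (T×L by t×v×ℓ×D):
  T: [ 1 -1  0  0]
  L: [ 0  1  1  1]
  [T]: (-1)·1+(-2)·-1+(-1)·0 = 1
  [L]: (-1)·0+(-2)·1+(-1)·1 = -3
⇒ T L^-3

{"T": 1, "L": -3}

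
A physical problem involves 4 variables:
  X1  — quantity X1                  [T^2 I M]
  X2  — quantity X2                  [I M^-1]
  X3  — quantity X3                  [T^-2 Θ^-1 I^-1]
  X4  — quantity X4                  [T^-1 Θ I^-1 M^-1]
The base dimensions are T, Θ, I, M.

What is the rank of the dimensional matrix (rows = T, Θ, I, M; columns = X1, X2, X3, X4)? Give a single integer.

Write exponents as rows T,Θ,I,M / cols X1,X2,X3,X4:
  T: [ 2  0 -2 -1]
  Θ: [ 0  0 -1  1]
  I: [ 1  1 -1 -1]
  M: [ 1 -1  0 -1]
Row reduction gives pivot columns X1,X2,X3; rank = 3

3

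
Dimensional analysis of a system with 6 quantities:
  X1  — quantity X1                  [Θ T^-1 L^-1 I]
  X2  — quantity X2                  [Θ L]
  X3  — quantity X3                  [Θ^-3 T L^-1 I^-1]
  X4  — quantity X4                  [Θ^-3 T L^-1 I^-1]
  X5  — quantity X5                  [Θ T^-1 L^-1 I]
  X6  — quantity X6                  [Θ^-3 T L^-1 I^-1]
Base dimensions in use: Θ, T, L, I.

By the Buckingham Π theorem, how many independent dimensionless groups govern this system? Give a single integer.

Dimensional matrix (Θ×T×L×I by X1×X2×X3×X4×X5×X6):
  Θ: [ 1  1 -3 -3  1 -3]
  T: [-1  0  1  1 -1  1]
  L: [-1  1 -1 -1 -1 -1]
  I: [ 1  0 -1 -1  1 -1]
Echelon form has 2 nonzero rows (pivots: X1,X2)
n=6, r=2 ⇒ 4 dimensionless groups

4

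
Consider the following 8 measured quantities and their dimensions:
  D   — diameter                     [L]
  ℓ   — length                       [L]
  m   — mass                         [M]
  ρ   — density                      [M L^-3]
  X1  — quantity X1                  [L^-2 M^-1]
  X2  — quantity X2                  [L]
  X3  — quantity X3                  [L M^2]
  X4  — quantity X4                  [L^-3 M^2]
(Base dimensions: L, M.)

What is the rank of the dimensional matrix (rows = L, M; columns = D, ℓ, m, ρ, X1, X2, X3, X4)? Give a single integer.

2

Dimensional matrix (L×M by D×ℓ×m×ρ×X1×X2×X3×X4):
  L: [ 1  1  0 -3 -2  1  1 -3]
  M: [ 0  0  1  1 -1  0  2  2]
RREF → pivots at {D,m} ⇒ r = 2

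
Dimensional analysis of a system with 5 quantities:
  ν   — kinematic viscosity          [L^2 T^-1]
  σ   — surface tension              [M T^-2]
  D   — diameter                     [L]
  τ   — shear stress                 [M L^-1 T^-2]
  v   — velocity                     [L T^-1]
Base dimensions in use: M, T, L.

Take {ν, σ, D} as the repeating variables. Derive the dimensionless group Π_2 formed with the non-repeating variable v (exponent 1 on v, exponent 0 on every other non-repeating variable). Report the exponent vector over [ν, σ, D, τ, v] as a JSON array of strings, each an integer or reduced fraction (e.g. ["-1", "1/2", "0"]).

Exponent matrix [M,T,L] × [ν,σ,D,τ,v]:
  M: [ 0  1  0  1  0]
  T: [-1 -2  0 -2 -1]
  L: [ 2  0  1 -1  1]
Echelon form has 3 nonzero rows (pivots: ν,σ,D)
Pivot set = {ν,σ,D}, free = {τ,v}
RREF:
  r0: [   1    0    0    0    1]
  r1: [   0    1    0    1    0]
  r2: [   0    0    1   -1   -1]
Fix exponent of v at 1, τ at 0; solve each RREF row for its pivot's exponent:
  r0: exp(ν) + (1)·1 = 0 ⇒ exp(ν) = -1
  r1: exp(σ) + (0)·1 = 0 ⇒ exp(σ) = 0
  r2: exp(D) + (-1)·1 = 0 ⇒ exp(D) = 1
Π_2 = ν^-1 · D · v

["-1", "0", "1", "0", "1"]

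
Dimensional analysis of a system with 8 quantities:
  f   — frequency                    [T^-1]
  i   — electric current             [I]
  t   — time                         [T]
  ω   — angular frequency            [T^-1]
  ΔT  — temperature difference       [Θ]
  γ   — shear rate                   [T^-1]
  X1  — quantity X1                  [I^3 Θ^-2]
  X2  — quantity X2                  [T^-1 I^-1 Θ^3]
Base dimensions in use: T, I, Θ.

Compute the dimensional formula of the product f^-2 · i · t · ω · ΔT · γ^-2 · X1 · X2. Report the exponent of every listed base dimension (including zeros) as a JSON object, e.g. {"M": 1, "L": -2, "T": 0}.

{"T": 3, "I": 3, "Θ": 2}

Dimensional matrix (T×I×Θ by f×i×t×ω×ΔT×γ×X1×X2):
  T: [-1  0  1 -1  0 -1  0 -1]
  I: [ 0  1  0  0  0  0  3 -1]
  Θ: [ 0  0  0  0  1  0 -2  3]
  [T]: (-2)·-1+(1)·0+(1)·1+(1)·-1+(1)·0+(-2)·-1+(1)·0+(1)·-1 = 3
  [I]: (-2)·0+(1)·1+(1)·0+(1)·0+(1)·0+(-2)·0+(1)·3+(1)·-1 = 3
  [Θ]: (-2)·0+(1)·0+(1)·0+(1)·0+(1)·1+(-2)·0+(1)·-2+(1)·3 = 2
⇒ T^3 I^3 Θ^2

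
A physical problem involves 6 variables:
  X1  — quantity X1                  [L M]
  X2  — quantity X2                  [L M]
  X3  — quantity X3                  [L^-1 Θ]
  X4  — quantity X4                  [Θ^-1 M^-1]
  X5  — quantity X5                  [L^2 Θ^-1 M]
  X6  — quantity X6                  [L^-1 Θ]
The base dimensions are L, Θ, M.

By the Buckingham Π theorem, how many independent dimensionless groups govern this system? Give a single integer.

Exponent matrix [L,Θ,M] × [X1,X2,X3,X4,X5,X6]:
  L: [ 1  1 -1  0  2 -1]
  Θ: [ 0  0  1 -1 -1  1]
  M: [ 1  1  0 -1  1  0]
Row reduction gives pivot columns X1,X3; rank = 2
Π count = n − r = 6 − 2 = 4

4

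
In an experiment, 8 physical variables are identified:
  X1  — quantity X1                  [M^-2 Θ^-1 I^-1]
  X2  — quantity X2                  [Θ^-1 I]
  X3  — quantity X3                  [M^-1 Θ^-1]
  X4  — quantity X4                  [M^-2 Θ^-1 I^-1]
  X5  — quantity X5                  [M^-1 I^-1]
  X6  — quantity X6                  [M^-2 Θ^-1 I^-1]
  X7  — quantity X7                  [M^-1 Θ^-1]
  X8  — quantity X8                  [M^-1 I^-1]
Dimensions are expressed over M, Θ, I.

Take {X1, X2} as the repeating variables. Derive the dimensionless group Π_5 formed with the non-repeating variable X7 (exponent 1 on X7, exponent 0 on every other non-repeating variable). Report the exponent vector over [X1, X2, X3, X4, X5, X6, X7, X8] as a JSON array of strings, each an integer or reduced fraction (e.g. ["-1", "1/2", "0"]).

Dimensional matrix (M×Θ×I by X1×X2×X3×X4×X5×X6×X7×X8):
  M: [-2  0 -1 -2 -1 -2 -1 -1]
  Θ: [-1 -1 -1 -1  0 -1 -1  0]
  I: [-1  1  0 -1 -1 -1  0 -1]
Row reduction gives pivot columns X1,X2; rank = 2
Repeat: X1,X2; free: X3,X4,X5,X6,X7,X8
RREF:
  r0: [   1    0  1/2    1  1/2    1  1/2  1/2]
  r1: [   0    1  1/2    0 -1/2    0  1/2 -1/2]
  r2: [   0    0    0    0    0    0    0    0]
Fix exponent of X7 at 1, X3 at 0, X4 at 0, X5 at 0, X6 at 0, X8 at 0; solve each RREF row for its pivot's exponent:
  r0: exp(X1) + (1/2)·1 = 0 ⇒ exp(X1) = -1/2
  r1: exp(X2) + (1/2)·1 = 0 ⇒ exp(X2) = -1/2
Π_5 = X1^(-1/2) · X2^(-1/2) · X7

["-1/2", "-1/2", "0", "0", "0", "0", "1", "0"]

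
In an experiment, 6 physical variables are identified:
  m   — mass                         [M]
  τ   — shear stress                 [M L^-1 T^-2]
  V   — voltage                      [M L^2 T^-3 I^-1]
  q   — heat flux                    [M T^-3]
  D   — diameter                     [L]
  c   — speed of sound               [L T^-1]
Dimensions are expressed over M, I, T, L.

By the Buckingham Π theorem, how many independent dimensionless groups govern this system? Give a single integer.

2

Dimensional matrix (M×I×T×L by m×τ×V×q×D×c):
  M: [ 1  1  1  1  0  0]
  I: [ 0  0 -1  0  0  0]
  T: [ 0 -2 -3 -3  0 -1]
  L: [ 0 -1  2  0  1  1]
Row reduction gives pivot columns m,τ,V,q; rank = 4
Π count = n − r = 6 − 4 = 2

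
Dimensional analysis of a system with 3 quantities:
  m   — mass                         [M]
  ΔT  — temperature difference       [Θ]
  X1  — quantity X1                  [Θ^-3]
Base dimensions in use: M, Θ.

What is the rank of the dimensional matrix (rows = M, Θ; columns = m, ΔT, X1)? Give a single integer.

2

Dimensional matrix (M×Θ by m×ΔT×X1):
  M: [ 1  0  0]
  Θ: [ 0  1 -3]
Echelon form has 2 nonzero rows (pivots: m,ΔT)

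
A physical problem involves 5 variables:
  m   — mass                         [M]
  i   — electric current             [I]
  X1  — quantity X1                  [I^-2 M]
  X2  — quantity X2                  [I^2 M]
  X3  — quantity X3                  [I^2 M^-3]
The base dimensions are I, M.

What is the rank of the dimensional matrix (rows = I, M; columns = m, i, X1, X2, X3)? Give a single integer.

2

Exponent matrix [I,M] × [m,i,X1,X2,X3]:
  I: [ 0  1 -2  2  2]
  M: [ 1  0  1  1 -3]
Row reduction gives pivot columns m,i; rank = 2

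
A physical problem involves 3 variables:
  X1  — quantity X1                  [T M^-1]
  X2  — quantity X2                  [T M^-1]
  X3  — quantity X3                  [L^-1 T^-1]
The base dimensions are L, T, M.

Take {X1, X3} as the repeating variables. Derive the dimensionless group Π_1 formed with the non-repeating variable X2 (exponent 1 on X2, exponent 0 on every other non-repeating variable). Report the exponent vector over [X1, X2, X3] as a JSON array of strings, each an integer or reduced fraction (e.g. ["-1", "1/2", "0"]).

Write exponents as rows L,T,M / cols X1,X2,X3:
  L: [ 0  0 -1]
  T: [ 1  1 -1]
  M: [-1 -1  0]
Row reduction gives pivot columns X1,X3; rank = 2
Repeat: X1,X3; free: X2
RREF:
  r0: [   1    1    0]
  r1: [   0    0    1]
  r2: [   0    0    0]
Fix exponent of X2 at 1; solve each RREF row for its pivot's exponent:
  r0: exp(X1) + (1)·1 = 0 ⇒ exp(X1) = -1
  r1: exp(X3) + (0)·1 = 0 ⇒ exp(X3) = 0
Π_1 = X1^-1 · X2

["-1", "1", "0"]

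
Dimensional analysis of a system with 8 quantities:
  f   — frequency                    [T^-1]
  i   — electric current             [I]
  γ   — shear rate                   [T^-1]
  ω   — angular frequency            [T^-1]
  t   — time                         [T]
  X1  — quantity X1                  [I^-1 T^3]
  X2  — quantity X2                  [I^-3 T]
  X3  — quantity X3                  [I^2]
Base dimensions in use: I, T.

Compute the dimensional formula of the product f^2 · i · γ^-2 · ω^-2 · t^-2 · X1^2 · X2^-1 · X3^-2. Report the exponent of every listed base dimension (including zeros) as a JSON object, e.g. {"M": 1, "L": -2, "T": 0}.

Exponent matrix [I,T] × [f,i,γ,ω,t,X1,X2,X3]:
  I: [ 0  1  0  0  0 -1 -3  2]
  T: [-1  0 -1 -1  1  3  1  0]
  [I]: (2)·0+(1)·1+(-2)·0+(-2)·0+(-2)·0+(2)·-1+(-1)·-3+(-2)·2 = -2
  [T]: (2)·-1+(1)·0+(-2)·-1+(-2)·-1+(-2)·1+(2)·3+(-1)·1+(-2)·0 = 5
⇒ I^-2 T^5

{"I": -2, "T": 5}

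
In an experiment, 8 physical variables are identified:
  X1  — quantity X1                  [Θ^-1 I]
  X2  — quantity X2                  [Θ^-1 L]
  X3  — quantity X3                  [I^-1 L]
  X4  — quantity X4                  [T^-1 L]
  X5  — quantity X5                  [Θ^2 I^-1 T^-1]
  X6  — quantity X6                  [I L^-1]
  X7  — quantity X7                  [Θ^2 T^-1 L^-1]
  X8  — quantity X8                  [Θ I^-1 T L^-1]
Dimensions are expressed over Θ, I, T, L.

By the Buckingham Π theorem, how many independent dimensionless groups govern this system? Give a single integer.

5

Write exponents as rows Θ,I,T,L / cols X1,X2,X3,X4,X5,X6,X7,X8:
  Θ: [-1 -1  0  0  2  0  2  1]
  I: [ 1  0 -1  0 -1  1  0 -1]
  T: [ 0  0  0 -1 -1  0 -1  1]
  L: [ 0  1  1  1  0 -1 -1 -1]
Row reduction gives pivot columns X1,X2,X4; rank = 3
8 vars − rank 3 = 5 Π groups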